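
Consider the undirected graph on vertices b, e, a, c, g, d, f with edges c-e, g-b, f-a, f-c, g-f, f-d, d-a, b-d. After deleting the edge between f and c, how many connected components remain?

2

Before removal there is 1 component.
f-c is a bridge — removing it separates f's side from c's side.
After removal: 2 components.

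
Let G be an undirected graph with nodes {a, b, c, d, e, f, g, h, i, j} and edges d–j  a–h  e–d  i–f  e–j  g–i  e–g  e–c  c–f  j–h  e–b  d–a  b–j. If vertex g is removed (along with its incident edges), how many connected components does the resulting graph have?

With g gone, the remaining components are: {a, b, c, d, e, f, h, i, j}.
That is 1 component.

1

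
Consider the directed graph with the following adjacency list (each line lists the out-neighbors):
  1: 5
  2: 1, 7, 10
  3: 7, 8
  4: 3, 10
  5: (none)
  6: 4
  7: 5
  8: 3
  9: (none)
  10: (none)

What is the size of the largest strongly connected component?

{3, 8} are all mutually reachable — one SCC of size 2.
{7} is an SCC by itself.
{2} is an SCC by itself.
{1} is an SCC by itself.
{4} is an SCC by itself.
(and 4 more singleton SCCs)
The largest has 2 vertices.

2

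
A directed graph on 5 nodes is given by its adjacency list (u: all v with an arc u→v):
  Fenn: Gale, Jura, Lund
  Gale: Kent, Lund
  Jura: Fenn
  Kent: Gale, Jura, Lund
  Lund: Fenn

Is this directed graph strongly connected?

Yes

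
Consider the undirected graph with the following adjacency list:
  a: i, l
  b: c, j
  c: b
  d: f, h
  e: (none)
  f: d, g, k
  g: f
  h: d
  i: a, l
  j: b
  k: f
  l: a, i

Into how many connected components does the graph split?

4

e is isolated — a component by itself.
Starting from a we can reach a, i, l. That is one component of size 3.
Starting from b we can reach b, c, j. That is one component of size 3.
Starting from d we can reach d, f, g, h, k. That is one component of size 5.
Total: 4 components.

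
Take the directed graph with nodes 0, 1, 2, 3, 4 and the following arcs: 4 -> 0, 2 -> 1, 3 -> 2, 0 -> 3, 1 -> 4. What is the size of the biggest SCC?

5

{0, 1, 2, 3, 4} are all mutually reachable — one SCC of size 5.
The largest has 5 vertices.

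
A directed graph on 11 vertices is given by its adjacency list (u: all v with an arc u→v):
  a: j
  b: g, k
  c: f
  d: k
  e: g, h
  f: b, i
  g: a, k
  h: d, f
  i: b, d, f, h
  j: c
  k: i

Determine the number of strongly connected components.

2

{a, b, c, d, f, g, h, i, j, k} are all mutually reachable — one SCC of size 10.
{e} is an SCC by itself.
That gives 2 strongly connected components.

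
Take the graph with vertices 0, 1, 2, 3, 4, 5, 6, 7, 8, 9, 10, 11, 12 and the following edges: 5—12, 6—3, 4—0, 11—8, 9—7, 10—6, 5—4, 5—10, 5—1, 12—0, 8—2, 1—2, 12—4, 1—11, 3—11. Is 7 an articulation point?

Deleting 7 leaves 2 components (was 2), so 7 is not a cut vertex.

No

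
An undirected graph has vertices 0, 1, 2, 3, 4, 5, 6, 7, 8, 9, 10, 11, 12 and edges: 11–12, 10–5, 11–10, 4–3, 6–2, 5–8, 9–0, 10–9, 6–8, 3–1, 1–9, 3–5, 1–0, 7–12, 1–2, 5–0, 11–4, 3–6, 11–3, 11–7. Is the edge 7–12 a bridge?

No

After removing 7–12, the path 7-11-12 still connects them, so the edge is not a bridge.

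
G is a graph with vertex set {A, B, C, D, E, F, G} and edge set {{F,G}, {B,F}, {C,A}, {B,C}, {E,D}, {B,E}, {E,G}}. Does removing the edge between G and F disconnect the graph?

After removing G–F, the path G-E-B-F still connects them, so the edge is not a bridge.

No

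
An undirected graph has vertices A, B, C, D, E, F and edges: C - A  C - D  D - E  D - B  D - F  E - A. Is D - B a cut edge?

Yes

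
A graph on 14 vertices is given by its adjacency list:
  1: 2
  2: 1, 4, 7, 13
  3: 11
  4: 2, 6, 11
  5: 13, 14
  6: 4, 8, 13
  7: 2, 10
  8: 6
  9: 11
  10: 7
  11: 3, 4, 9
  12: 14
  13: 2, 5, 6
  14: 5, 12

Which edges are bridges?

1-2, 10-7, 11-3, 11-4, 11-9, 12-14, 13-5, 14-5, 2-7, 6-8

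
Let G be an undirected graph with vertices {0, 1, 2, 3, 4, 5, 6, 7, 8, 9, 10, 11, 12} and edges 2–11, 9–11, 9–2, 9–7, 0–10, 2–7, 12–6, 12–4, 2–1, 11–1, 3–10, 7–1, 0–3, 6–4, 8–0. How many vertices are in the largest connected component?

5

5 is isolated — a component by itself.
Starting from 4 we can reach 4, 6, 12. That is one component of size 3.
Starting from 0 we can reach 0, 3, 8, 10. That is one component of size 4.
Starting from 1 we can reach 1, 2, 7, 9, 11. That is one component of size 5.
The largest has 5 vertices.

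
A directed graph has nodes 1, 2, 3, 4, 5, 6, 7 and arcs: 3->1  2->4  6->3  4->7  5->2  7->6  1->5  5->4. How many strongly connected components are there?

{1, 2, 3, 4, 5, 6, 7} are all mutually reachable — one SCC of size 7.
That gives 1 strongly connected component.

1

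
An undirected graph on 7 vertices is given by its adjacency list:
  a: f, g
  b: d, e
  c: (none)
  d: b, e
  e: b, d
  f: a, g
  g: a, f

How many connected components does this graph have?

3

c is isolated — a component by itself.
Starting from a we can reach a, f, g. That is one component of size 3.
Starting from b we can reach b, d, e. That is one component of size 3.
Total: 3 components.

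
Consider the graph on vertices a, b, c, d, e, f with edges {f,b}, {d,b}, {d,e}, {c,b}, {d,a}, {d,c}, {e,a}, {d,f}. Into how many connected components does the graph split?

1

Starting from a we can reach a, b, c, d, e, f. That is one component of size 6.
Total: 1 component.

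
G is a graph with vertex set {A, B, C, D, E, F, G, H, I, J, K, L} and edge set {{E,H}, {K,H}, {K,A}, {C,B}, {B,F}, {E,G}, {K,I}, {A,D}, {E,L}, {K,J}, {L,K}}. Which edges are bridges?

The edges on the cycle E-L-K-H-E are not bridges since each lies on that cycle.
But removing C-B disconnects C from B; removing K-A disconnects K from A; removing A-D disconnects A from D; removing K-I disconnects K from I — these are bridges.
In total 7 edges are bridges.

A-D, A-K, B-C, B-F, E-G, I-K, J-K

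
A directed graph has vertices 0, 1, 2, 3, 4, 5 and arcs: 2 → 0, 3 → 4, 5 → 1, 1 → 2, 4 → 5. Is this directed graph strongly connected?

No

There is no directed path from 1 to 3, so the graph is not strongly connected.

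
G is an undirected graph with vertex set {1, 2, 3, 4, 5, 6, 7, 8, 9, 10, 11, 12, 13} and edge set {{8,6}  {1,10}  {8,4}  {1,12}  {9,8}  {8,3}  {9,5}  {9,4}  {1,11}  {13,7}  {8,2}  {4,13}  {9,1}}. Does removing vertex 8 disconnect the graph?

Deleting 8 raises the number of components from 1 to 4, so 8 is a cut vertex.

Yes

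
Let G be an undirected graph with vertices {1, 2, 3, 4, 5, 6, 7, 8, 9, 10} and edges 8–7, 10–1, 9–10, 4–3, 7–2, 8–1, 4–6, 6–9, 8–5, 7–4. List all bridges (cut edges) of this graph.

The edges on the cycle 8-7-4-6-9-10-1-8 are not bridges since each lies on that cycle.
But removing 7–2 disconnects 7 from 2; removing 3–4 disconnects 3 from 4; removing 8–5 disconnects 8 from 5 — these are bridges.

2-7, 3-4, 5-8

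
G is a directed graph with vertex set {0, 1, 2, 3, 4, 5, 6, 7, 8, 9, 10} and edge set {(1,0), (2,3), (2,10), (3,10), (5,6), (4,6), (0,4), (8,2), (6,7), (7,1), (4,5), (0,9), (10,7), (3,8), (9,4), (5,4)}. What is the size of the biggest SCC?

7

{0, 1, 4, 5, 6, 7, 9} are all mutually reachable — one SCC of size 7.
{2, 3, 8} are all mutually reachable — one SCC of size 3.
{10} is an SCC by itself.
The largest has 7 vertices.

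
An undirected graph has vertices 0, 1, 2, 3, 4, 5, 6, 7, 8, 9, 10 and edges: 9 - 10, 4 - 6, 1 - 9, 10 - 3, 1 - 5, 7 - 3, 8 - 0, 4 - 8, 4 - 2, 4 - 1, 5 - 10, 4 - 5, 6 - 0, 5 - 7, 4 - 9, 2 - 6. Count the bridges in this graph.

0

The edges on the cycle 4-8-0-6-4 are not bridges since each lies on that cycle.
Every edge lies on some cycle, so there are no bridges.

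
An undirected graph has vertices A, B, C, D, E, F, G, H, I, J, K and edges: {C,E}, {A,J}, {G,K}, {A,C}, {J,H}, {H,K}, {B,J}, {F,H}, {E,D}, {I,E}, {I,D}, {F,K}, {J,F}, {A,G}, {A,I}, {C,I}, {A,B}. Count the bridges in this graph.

0

The edges on the cycle A-C-E-D-I-A are not bridges since each lies on that cycle.
Every edge lies on some cycle, so there are no bridges.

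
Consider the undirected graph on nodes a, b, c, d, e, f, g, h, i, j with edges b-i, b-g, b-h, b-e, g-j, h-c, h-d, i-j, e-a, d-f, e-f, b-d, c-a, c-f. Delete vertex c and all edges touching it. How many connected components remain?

With c gone, the remaining components are: {a, b, d, e, f, g, h, i, j}.
That is 1 component.

1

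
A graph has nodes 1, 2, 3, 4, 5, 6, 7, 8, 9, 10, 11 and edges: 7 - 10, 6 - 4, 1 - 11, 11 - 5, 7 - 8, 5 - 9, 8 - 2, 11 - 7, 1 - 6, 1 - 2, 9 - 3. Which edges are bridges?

1-6, 10-7, 11-5, 3-9, 4-6, 5-9

The edges on the cycle 1-11-7-8-2-1 are not bridges since each lies on that cycle.
But removing 11 - 5 disconnects 11 from 5; removing 9 - 3 disconnects 9 from 3; removing 7 - 10 disconnects 7 from 10; removing 9 - 5 disconnects 9 from 5 — these are bridges.
In total 6 edges are bridges.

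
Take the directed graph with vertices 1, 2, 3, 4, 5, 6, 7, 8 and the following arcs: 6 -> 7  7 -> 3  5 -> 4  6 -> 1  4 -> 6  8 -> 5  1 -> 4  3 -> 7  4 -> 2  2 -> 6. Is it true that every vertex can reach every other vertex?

There is no directed path from 3 to 8, so the graph is not strongly connected.

No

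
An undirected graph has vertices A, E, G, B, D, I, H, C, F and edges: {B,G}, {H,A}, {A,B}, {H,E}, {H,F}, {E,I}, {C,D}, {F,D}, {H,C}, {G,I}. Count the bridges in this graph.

The edges on the cycle H-F-D-C-H are not bridges since each lies on that cycle.
Every edge lies on some cycle, so there are no bridges.

0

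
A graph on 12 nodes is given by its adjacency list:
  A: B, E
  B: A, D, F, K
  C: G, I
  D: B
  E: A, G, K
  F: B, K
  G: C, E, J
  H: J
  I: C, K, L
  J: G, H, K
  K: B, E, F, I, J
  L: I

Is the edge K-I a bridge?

After removing K-I, the path K-E-G-C-I still connects them, so the edge is not a bridge.

No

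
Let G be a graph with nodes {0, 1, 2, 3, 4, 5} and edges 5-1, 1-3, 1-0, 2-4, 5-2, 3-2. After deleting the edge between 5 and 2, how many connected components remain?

5 and 2 are still connected via 5-1-3-2, so the component count stays at 1.

1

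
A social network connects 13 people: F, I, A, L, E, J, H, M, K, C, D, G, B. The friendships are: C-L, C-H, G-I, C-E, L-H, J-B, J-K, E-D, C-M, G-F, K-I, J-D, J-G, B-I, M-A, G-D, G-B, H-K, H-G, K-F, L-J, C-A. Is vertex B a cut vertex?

No

Deleting B leaves 1 component (was 1) (its neighbors G, I, J remain connected to each other), so B is not a cut vertex.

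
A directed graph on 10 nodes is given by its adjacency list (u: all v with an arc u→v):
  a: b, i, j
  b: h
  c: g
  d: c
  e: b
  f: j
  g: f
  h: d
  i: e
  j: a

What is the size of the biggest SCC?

{a, b, c, d, e, f, g, h, i, j} are all mutually reachable — one SCC of size 10.
The largest has 10 vertices.

10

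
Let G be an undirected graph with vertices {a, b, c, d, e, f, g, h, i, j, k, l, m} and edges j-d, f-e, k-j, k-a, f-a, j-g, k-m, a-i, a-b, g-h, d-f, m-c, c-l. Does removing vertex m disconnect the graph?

Yes

Deleting m raises the number of components from 1 to 2, so m is a cut vertex.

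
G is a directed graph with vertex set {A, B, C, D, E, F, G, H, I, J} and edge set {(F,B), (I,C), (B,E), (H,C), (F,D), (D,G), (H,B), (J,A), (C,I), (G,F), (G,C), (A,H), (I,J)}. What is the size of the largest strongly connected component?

5

{A, C, H, I, J} are all mutually reachable — one SCC of size 5.
{D, F, G} are all mutually reachable — one SCC of size 3.
{B} is an SCC by itself.
{E} is an SCC by itself.
The largest has 5 vertices.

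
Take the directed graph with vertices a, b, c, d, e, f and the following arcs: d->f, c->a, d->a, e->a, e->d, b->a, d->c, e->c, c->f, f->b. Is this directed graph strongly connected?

There is no directed path from d to e, so the graph is not strongly connected.

No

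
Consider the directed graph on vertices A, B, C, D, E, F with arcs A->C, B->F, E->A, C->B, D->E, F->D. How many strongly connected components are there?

{A, B, C, D, E, F} are all mutually reachable — one SCC of size 6.
That gives 1 strongly connected component.

1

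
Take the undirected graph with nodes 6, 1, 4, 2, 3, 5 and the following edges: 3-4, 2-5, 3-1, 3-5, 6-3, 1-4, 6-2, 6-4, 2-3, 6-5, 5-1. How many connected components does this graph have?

1

Starting from 1 we can reach 1, 2, 3, 4, 5, 6. That is one component of size 6.
Total: 1 component.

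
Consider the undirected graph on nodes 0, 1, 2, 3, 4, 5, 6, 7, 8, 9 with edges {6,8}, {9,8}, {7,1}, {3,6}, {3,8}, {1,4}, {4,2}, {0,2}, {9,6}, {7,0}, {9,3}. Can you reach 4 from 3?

No

The component containing 3 is {3, 6, 8, 9}, and 4 is not in it.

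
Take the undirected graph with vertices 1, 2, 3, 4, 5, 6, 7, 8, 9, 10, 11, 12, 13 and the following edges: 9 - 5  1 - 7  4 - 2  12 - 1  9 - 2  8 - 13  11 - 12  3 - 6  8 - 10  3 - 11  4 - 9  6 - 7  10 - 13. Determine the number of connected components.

3

Starting from 8 we can reach 8, 10, 13. That is one component of size 3.
Starting from 2 we can reach 2, 4, 5, 9. That is one component of size 4.
Starting from 1 we can reach 1, 3, 6, 7, 11, 12. That is one component of size 6.
Total: 3 components.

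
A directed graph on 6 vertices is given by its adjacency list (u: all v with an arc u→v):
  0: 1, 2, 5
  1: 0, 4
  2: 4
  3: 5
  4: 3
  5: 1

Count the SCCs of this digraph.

1

{0, 1, 2, 3, 4, 5} are all mutually reachable — one SCC of size 6.
That gives 1 strongly connected component.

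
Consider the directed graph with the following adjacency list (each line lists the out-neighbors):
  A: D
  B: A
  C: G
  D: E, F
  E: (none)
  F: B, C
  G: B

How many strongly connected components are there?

2

{A, B, C, D, F, G} are all mutually reachable — one SCC of size 6.
{E} is an SCC by itself.
That gives 2 strongly connected components.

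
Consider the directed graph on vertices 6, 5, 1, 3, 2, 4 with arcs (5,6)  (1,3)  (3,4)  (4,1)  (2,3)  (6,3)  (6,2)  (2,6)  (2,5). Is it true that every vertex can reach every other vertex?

There is no directed path from 1 to 5, so the graph is not strongly connected.

No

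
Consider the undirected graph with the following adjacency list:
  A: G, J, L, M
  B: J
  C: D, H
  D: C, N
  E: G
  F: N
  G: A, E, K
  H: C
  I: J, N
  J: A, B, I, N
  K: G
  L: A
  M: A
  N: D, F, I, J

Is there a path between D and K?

Yes

From D we can reach A, B, C, D, E, F, G, H, I, J, K, L, M, N, which includes K.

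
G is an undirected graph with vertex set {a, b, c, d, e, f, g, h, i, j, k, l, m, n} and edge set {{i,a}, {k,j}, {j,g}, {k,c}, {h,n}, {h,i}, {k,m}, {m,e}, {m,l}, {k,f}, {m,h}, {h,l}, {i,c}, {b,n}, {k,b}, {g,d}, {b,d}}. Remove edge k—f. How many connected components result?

Before removal there is 1 component.
k—f is a bridge — removing it separates k's side from f's side.
After removal: 2 components.

2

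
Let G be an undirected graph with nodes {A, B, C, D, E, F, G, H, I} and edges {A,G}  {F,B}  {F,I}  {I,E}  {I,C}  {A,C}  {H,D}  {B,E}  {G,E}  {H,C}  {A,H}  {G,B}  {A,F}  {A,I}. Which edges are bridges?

The edges on the cycle A-F-B-E-I-A are not bridges since each lies on that cycle.
But removing H–D disconnects H from D — this is a bridge.

D-H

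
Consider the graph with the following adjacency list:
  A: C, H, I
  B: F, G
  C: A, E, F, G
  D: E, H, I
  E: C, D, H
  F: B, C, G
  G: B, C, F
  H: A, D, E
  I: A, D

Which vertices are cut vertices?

C

Removing C increases the component count from 1 to 2, so C is a cut vertex.
By contrast removing H leaves 1 component; it is not a cut vertex. No other vertex is a cut vertex either.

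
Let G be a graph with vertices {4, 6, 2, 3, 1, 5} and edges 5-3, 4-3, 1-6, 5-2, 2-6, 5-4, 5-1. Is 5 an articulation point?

Yes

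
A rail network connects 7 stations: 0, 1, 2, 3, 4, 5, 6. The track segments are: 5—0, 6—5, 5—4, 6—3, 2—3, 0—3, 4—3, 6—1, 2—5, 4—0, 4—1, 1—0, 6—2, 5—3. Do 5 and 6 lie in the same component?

Yes

From 5 we can reach 0, 1, 2, 3, 4, 5, 6, which includes 6.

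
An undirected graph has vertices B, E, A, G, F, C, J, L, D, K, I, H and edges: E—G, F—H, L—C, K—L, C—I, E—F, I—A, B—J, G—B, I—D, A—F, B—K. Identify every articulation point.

B, F, I

Removing B increases the component count from 1 to 2, so B is a cut vertex.
Removing F increases the component count from 1 to 2, so F is a cut vertex.
Removing I increases the component count from 1 to 2, so I is a cut vertex.
By contrast removing G leaves 1 component; it is not a cut vertex. No other vertex is a cut vertex either.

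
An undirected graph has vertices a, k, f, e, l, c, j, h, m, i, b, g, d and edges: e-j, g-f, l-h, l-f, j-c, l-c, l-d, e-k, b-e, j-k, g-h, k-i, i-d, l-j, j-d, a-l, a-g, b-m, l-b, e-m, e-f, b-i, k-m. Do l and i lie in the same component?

Yes

From l we can reach a, b, c, d, e, f, g, h, i, j, k, l, m, which includes i.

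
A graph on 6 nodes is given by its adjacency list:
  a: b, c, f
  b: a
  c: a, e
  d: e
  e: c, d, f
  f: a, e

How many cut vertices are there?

2

Removing a increases the component count from 1 to 2, so a is a cut vertex.
Removing e increases the component count from 1 to 2, so e is a cut vertex.
By contrast removing f leaves 1 component; it is not a cut vertex. No other vertex is a cut vertex either.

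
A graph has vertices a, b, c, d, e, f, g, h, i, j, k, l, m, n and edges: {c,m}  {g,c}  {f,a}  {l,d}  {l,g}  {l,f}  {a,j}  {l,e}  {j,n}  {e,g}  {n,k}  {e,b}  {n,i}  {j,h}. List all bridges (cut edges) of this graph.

The edges on the cycle l-e-g-l are not bridges since each lies on that cycle.
But removing l—d disconnects l from d; removing c—g disconnects c from g; removing i—n disconnects i from n; removing k—n disconnects k from n — these are bridges.
In total 11 edges are bridges.

a-f, a-j, b-e, c-g, c-m, d-l, f-l, h-j, i-n, j-n, k-n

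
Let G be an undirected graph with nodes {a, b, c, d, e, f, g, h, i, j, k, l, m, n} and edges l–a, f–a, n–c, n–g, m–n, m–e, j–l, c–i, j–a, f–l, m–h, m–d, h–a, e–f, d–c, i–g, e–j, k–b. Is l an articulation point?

Deleting l leaves 2 components (was 2), so l is not a cut vertex.

No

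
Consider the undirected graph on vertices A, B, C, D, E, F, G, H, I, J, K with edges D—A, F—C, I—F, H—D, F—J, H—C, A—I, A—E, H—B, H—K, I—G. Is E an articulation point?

No

Deleting E leaves 1 component (was 1), so E is not a cut vertex.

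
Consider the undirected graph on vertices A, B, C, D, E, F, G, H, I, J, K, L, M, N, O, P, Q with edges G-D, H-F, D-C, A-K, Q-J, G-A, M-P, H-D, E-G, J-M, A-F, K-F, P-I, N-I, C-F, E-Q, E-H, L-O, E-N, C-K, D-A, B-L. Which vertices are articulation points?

Removing E increases the component count from 2 to 3, so E is a cut vertex.
Removing L increases the component count from 2 to 3, so L is a cut vertex.
By contrast removing C leaves 2 components; it is not a cut vertex. No other vertex is a cut vertex either.

E, L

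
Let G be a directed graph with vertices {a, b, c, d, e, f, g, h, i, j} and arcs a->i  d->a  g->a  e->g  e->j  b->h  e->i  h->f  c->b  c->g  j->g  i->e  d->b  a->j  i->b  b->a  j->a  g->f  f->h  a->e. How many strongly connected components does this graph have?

{a, b, e, g, i, j} are all mutually reachable — one SCC of size 6.
{f, h} are all mutually reachable — one SCC of size 2.
{c} is an SCC by itself.
{d} is an SCC by itself.
That gives 4 strongly connected components.

4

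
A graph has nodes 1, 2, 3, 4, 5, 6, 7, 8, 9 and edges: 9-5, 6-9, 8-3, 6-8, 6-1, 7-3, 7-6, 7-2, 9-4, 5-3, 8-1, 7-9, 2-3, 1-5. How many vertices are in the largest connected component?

Starting from 1 we can reach 1, 2, 3, 4, 5, 6, 7, 8, 9. That is one component of size 9.
The largest has 9 vertices.

9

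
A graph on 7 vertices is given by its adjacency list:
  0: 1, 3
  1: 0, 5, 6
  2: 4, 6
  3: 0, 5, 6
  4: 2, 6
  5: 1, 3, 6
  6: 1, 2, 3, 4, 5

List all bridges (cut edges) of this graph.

none

The edges on the cycle 6-2-4-6 are not bridges since each lies on that cycle.
Every edge lies on some cycle, so there are no bridges.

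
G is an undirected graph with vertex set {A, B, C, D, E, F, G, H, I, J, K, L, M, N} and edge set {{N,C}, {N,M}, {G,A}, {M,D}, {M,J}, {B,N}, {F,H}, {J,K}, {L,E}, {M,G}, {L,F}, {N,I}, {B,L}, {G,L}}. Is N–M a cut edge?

No

After removing N–M, the path N-B-L-G-M still connects them, so the edge is not a bridge.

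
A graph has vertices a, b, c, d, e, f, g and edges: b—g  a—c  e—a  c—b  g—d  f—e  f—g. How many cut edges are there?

The edges on the cycle f-e-a-c-b-g-f are not bridges since each lies on that cycle.
But removing g—d disconnects g from d — this is a bridge.

1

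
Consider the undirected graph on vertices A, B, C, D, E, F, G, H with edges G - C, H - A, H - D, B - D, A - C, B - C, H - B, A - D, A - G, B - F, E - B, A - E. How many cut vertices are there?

1

Removing B increases the component count from 1 to 2, so B is a cut vertex.
By contrast removing D leaves 1 component; it is not a cut vertex. No other vertex is a cut vertex either.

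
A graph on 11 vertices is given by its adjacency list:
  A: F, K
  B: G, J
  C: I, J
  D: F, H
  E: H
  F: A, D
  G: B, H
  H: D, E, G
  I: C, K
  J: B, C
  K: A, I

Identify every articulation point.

H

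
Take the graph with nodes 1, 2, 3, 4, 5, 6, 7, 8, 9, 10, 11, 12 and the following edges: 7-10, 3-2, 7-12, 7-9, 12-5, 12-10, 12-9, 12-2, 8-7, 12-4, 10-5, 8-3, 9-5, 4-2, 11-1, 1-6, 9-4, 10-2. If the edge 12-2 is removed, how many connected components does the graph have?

12 and 2 are still connected via 12-4-2, so the component count stays at 2.

2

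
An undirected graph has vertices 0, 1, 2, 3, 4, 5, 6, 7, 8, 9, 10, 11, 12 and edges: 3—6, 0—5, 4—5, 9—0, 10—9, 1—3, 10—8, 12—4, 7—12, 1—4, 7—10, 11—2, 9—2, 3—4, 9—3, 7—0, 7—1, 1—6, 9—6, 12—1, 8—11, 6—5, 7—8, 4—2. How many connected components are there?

1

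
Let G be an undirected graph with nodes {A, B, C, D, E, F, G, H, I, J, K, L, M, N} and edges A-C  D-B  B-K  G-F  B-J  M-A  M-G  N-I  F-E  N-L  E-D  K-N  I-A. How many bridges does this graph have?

The edges on the cycle M-G-F-E-D-B-K-N-I-A-M are not bridges since each lies on that cycle.
But removing L-N disconnects L from N; removing J-B disconnects J from B; removing A-C disconnects A from C — these are bridges.
That makes 3 bridges.

3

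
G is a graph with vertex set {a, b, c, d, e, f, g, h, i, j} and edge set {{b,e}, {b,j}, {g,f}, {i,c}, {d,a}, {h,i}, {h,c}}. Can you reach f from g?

From g we can reach f, g, which includes f.

Yes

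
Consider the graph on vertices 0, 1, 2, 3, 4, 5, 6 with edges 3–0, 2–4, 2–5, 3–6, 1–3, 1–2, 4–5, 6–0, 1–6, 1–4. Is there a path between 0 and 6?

Yes

From 0 we can reach 0, 1, 2, 3, 4, 5, 6, which includes 6.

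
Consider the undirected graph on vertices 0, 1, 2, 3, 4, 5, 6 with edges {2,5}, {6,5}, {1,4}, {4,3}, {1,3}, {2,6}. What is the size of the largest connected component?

3

0 is isolated — a component by itself.
Starting from 2 we can reach 2, 5, 6. That is one component of size 3.
Starting from 1 we can reach 1, 3, 4. That is one component of size 3.
The largest has 3 vertices.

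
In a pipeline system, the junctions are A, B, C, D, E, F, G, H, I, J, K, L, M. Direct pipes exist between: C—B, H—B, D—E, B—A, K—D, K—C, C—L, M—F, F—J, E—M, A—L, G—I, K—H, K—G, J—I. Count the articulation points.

Removing K increases the component count from 1 to 2, so K is a cut vertex.
By contrast removing B leaves 1 component; it is not a cut vertex. No other vertex is a cut vertex either.

1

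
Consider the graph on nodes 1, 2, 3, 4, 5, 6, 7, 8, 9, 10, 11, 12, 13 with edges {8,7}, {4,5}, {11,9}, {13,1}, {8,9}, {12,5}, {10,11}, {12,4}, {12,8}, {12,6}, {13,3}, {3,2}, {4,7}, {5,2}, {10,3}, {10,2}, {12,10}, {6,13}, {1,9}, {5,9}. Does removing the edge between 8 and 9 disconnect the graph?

No

After removing 8–9, the path 8-12-5-9 still connects them, so the edge is not a bridge.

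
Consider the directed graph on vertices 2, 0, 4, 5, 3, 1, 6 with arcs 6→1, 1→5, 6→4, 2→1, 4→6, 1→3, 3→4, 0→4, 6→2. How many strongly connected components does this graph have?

{1, 2, 3, 4, 6} are all mutually reachable — one SCC of size 5.
{5} is an SCC by itself.
{0} is an SCC by itself.
That gives 3 strongly connected components.

3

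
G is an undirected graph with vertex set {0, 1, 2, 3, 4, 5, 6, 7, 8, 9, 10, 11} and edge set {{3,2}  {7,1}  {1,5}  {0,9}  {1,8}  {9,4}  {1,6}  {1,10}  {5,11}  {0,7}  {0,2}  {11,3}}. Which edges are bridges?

0-9, 1-10, 1-6, 1-8, 4-9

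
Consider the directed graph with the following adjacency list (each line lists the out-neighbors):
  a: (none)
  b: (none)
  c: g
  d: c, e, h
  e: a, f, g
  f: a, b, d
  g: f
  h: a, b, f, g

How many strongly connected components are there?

3

{c, d, e, f, g, h} are all mutually reachable — one SCC of size 6.
{a} is an SCC by itself.
{b} is an SCC by itself.
That gives 3 strongly connected components.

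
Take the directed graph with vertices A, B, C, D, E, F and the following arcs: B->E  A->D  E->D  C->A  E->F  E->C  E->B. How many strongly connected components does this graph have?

5

{B, E} are all mutually reachable — one SCC of size 2.
{F} is an SCC by itself.
{C} is an SCC by itself.
{A} is an SCC by itself.
{D} is an SCC by itself.
That gives 5 strongly connected components.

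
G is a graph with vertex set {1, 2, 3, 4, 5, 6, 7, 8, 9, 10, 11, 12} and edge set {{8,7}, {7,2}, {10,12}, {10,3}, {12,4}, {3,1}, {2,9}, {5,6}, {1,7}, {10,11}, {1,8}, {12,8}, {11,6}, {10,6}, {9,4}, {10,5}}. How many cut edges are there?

0

The edges on the cycle 10-11-6-10 are not bridges since each lies on that cycle.
Every edge lies on some cycle, so there are no bridges.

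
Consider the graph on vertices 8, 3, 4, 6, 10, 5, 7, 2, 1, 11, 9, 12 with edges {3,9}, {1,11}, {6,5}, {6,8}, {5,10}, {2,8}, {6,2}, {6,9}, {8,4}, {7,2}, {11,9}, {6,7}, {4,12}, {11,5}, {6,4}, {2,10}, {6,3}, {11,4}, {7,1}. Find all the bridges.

The edges on the cycle 6-7-1-11-9-6 are not bridges since each lies on that cycle.
But removing 4-12 disconnects 4 from 12 — this is a bridge.

12-4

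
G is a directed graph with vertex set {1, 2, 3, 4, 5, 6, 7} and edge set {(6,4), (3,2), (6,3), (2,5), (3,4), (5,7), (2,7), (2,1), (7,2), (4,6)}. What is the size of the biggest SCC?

{2, 5, 7} are all mutually reachable — one SCC of size 3.
{3, 4, 6} are all mutually reachable — one SCC of size 3.
{1} is an SCC by itself.
The largest has 3 vertices.

3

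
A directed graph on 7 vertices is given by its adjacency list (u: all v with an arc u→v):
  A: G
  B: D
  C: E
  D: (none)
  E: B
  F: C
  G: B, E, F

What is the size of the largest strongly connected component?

{F} is an SCC by itself.
{G} is an SCC by itself.
{C} is an SCC by itself.
{A} is an SCC by itself.
{D} is an SCC by itself.
(and 2 more singleton SCCs)
The largest has 1 vertex.

1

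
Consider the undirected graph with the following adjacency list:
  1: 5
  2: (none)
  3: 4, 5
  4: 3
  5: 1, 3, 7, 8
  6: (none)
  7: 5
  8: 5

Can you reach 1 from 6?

No

The component containing 6 is {6}, and 1 is not in it.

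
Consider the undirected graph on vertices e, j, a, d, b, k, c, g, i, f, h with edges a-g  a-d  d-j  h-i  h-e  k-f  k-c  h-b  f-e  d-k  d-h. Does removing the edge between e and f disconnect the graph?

No

After removing e-f, the path e-h-d-k-f still connects them, so the edge is not a bridge.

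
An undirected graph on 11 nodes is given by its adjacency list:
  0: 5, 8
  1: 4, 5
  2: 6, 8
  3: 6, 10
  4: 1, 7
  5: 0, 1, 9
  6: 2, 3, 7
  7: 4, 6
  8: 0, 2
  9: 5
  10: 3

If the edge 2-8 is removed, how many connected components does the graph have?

1

2 and 8 are still connected via 2-6-7-4-1-5-0-8, so the component count stays at 1.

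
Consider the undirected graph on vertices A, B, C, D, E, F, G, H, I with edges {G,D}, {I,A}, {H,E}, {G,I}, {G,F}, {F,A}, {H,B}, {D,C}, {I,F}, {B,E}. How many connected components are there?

2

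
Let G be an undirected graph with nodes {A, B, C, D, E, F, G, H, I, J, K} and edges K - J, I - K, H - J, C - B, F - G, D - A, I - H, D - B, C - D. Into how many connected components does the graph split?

4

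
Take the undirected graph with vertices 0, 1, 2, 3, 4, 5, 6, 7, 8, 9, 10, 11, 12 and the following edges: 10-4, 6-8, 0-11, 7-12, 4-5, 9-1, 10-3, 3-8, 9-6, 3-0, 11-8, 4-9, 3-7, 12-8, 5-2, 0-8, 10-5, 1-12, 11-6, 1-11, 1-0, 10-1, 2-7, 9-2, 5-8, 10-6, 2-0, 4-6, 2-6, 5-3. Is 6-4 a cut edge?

After removing 6-4, the path 6-10-4 still connects them, so the edge is not a bridge.

No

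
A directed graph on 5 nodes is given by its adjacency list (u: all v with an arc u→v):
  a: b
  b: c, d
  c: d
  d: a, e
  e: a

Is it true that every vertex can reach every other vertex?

Yes

From d we can reach every vertex (a, b, c, d, e), and every vertex can reach d (a, b, c, d, e). So the whole graph is one strongly connected component.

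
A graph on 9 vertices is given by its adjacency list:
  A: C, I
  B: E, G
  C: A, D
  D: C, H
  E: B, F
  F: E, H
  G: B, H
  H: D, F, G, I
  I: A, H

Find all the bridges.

none

The edges on the cycle H-F-E-B-G-H are not bridges since each lies on that cycle.
Every edge lies on some cycle, so there are no bridges.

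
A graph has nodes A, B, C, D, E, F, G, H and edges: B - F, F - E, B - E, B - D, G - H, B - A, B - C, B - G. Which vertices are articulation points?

B, G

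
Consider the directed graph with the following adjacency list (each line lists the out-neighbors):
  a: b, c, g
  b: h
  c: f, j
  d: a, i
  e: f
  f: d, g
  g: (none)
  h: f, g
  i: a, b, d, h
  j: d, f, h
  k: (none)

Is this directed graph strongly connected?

No

There is no directed path from b to k, so the graph is not strongly connected.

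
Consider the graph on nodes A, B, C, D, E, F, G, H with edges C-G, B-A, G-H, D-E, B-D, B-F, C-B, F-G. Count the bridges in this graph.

4

The edges on the cycle C-B-F-G-C are not bridges since each lies on that cycle.
But removing B-D disconnects B from D; removing D-E disconnects D from E; removing B-A disconnects B from A; removing G-H disconnects G from H — these are bridges.
That makes 4 bridges.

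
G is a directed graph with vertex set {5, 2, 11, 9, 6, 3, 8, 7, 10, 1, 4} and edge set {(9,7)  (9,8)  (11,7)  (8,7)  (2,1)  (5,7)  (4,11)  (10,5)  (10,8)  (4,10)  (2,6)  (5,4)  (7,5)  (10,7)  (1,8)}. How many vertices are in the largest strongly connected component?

{4, 5, 7, 8, 10, 11} are all mutually reachable — one SCC of size 6.
{3} is an SCC by itself.
{9} is an SCC by itself.
{1} is an SCC by itself.
{2} is an SCC by itself.
(and 1 more singleton SCC)
The largest has 6 vertices.

6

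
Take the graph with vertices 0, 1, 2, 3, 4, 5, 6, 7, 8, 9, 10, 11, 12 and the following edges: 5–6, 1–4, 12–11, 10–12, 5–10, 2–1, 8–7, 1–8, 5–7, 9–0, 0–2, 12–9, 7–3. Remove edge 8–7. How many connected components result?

8 and 7 are still connected via 8-1-2-0-9-12-10-5-7, so the component count stays at 1.

1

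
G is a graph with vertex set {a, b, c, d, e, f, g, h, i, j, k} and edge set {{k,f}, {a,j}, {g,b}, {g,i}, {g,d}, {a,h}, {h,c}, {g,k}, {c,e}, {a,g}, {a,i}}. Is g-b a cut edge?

Removing g-b leaves no path between g and b: the component count goes from 1 to 2. So it is a bridge.

Yes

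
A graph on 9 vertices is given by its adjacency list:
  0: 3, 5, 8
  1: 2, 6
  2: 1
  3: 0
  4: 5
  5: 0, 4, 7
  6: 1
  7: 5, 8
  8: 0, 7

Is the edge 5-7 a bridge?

No

After removing 5-7, the path 5-0-8-7 still connects them, so the edge is not a bridge.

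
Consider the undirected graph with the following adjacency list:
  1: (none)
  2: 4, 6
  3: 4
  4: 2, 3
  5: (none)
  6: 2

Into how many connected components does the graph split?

3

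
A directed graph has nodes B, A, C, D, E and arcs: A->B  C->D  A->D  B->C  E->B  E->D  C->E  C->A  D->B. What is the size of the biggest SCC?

5

{A, B, C, D, E} are all mutually reachable — one SCC of size 5.
The largest has 5 vertices.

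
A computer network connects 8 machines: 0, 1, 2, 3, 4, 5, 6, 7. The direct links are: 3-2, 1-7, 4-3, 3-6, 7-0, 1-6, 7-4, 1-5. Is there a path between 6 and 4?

From 6 we can reach 0, 1, 2, 3, 4, 5, 6, 7, which includes 4.

Yes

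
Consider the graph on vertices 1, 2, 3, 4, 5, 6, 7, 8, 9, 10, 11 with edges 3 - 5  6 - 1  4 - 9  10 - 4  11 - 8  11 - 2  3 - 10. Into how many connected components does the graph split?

4

7 is isolated — a component by itself.
Starting from 1 we can reach 1, 6. That is one component of size 2.
Starting from 2 we can reach 2, 8, 11. That is one component of size 3.
Starting from 3 we can reach 3, 4, 5, 9, 10. That is one component of size 5.
Total: 4 components.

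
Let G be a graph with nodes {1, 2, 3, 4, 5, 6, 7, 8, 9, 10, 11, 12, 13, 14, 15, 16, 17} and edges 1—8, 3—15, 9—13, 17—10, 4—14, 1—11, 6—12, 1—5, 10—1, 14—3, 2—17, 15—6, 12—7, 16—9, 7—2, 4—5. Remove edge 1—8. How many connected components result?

3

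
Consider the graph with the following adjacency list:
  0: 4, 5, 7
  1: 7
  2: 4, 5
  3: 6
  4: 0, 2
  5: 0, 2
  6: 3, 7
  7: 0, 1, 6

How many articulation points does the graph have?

Removing 0 increases the component count from 1 to 2, so 0 is a cut vertex.
Removing 6 increases the component count from 1 to 2, so 6 is a cut vertex.
Removing 7 increases the component count from 1 to 3, so 7 is a cut vertex.
By contrast removing 2 leaves 1 component; it is not a cut vertex. No other vertex is a cut vertex either.

3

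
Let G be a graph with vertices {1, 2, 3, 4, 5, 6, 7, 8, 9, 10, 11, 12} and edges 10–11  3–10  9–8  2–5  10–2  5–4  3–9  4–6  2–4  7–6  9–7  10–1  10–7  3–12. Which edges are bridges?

The edges on the cycle 3-9-7-10-3 are not bridges since each lies on that cycle.
But removing 1–10 disconnects 1 from 10; removing 12–3 disconnects 12 from 3; removing 8–9 disconnects 8 from 9; removing 10–11 disconnects 10 from 11 — these are bridges.

1-10, 10-11, 12-3, 8-9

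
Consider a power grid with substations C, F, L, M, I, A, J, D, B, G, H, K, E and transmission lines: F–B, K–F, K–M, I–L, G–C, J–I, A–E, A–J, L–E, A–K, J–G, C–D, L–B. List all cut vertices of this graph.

Removing C increases the component count from 2 to 3, so C is a cut vertex.
Removing G increases the component count from 2 to 3, so G is a cut vertex.
Removing J increases the component count from 2 to 3, so J is a cut vertex.
Likewise K is a cut vertex.
By contrast removing F leaves 2 components; it is not a cut vertex. No other vertex is a cut vertex either.

C, G, J, K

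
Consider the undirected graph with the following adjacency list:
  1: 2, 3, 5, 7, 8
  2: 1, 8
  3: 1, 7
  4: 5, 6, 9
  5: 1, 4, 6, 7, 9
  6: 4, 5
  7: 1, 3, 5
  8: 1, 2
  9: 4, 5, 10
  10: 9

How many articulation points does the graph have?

3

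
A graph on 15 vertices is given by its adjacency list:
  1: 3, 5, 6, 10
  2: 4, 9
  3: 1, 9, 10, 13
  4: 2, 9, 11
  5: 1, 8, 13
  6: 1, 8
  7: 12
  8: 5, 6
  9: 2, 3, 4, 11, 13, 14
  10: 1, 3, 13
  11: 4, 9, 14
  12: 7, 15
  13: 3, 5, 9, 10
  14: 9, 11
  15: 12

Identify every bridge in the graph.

12-15, 12-7

The edges on the cycle 5-8-6-1-5 are not bridges since each lies on that cycle.
But removing 12-15 disconnects 12 from 15; removing 7-12 disconnects 7 from 12 — these are bridges.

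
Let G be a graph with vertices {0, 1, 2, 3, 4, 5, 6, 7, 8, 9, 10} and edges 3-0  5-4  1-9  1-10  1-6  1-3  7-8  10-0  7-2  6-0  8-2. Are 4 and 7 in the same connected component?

No

The component containing 4 is {4, 5}, and 7 is not in it.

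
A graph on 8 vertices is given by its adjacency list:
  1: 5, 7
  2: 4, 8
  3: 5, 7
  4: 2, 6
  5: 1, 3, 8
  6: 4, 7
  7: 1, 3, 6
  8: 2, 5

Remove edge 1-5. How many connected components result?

1 and 5 are still connected via 1-7-3-5, so the component count stays at 1.

1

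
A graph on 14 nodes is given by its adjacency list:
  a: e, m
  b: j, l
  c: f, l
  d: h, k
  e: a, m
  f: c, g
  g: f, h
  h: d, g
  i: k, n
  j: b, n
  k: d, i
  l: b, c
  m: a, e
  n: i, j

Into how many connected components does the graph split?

2

Starting from a we can reach a, e, m. That is one component of size 3.
Starting from b we can reach b, c, d, f, g, h, i, j, k, l, n. That is one component of size 11.
Total: 2 components.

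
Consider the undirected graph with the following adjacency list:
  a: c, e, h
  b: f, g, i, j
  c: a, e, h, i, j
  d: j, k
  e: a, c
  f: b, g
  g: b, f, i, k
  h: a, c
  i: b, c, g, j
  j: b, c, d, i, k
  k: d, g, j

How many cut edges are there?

0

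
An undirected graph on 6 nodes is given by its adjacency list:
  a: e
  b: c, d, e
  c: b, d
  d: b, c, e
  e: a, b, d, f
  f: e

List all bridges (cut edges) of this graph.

a-e, e-f

The edges on the cycle b-e-d-b are not bridges since each lies on that cycle.
But removing a-e disconnects a from e; removing e-f disconnects e from f — these are bridges.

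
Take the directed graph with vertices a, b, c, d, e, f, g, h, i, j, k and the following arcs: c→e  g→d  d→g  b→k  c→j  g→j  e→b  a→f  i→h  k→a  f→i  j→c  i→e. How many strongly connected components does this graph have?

{a, b, e, f, i, k} are all mutually reachable — one SCC of size 6.
{d, g} are all mutually reachable — one SCC of size 2.
{c, j} are all mutually reachable — one SCC of size 2.
{h} is an SCC by itself.
That gives 4 strongly connected components.

4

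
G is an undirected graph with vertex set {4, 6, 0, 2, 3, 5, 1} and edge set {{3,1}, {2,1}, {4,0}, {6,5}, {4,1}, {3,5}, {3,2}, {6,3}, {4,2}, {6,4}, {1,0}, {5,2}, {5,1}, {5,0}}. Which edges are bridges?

none

The edges on the cycle 6-4-0-5-6 are not bridges since each lies on that cycle.
Every edge lies on some cycle, so there are no bridges.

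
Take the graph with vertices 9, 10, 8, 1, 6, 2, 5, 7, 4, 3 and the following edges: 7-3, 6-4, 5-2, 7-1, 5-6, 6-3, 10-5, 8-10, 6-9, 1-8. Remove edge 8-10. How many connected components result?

8 and 10 are still connected via 8-1-7-3-6-5-10, so the component count stays at 1.

1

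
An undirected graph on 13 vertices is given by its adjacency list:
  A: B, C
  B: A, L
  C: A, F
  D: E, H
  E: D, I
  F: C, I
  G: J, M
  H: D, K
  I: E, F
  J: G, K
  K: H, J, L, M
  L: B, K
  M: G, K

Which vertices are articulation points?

K

Removing K increases the component count from 1 to 2, so K is a cut vertex.
By contrast removing B leaves 1 component; it is not a cut vertex. No other vertex is a cut vertex either.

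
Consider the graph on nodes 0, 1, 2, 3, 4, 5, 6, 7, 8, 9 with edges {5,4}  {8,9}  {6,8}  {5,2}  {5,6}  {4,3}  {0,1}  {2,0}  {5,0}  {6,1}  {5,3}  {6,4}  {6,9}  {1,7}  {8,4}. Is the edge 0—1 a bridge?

After removing 0—1, the path 0-5-6-1 still connects them, so the edge is not a bridge.

No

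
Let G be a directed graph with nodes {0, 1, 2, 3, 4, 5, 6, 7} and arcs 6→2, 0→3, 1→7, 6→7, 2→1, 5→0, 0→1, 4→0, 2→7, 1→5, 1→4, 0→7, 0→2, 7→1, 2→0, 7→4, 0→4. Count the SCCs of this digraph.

3

{0, 1, 2, 4, 5, 7} are all mutually reachable — one SCC of size 6.
{6} is an SCC by itself.
{3} is an SCC by itself.
That gives 3 strongly connected components.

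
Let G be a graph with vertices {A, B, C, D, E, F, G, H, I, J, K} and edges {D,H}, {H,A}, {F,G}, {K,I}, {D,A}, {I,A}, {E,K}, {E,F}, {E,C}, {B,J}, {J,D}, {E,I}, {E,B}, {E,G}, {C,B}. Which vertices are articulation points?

E

Removing E increases the component count from 1 to 2, so E is a cut vertex.
By contrast removing D leaves 1 component; it is not a cut vertex. No other vertex is a cut vertex either.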